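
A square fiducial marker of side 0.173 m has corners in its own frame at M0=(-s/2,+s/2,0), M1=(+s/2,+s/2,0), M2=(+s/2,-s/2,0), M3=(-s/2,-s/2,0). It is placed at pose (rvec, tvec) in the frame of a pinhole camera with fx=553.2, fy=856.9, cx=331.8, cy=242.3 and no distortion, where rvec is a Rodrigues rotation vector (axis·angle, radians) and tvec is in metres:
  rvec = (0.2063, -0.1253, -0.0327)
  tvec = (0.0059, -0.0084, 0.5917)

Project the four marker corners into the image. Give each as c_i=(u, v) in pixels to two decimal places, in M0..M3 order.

Intrinsics K: fx=553.2, fy=856.9, cx=331.8, cy=242.3
Marker side s = 0.173 m; corners in marker frame (Z=0):
  M0 = (-0.0865, +0.0865, 0)
  M1 = (+0.0865, +0.0865, 0)
  M2 = (+0.0865, -0.0865, 0)
  M3 = (-0.0865, -0.0865, 0)
rvec = (0.2063, -0.1253, -0.0327), |rvec| = θ = 0.24358 rad = 13.956°
Rodrigues: sinθ=0.24117, 1−cosθ=0.02952; R = I + sinθ·[k]× + (1−cosθ)·[k]×²:
    [+0.99166 +0.01952 -0.12742]
    [-0.04524 +0.97829 -0.20223]
    [+0.12071 +0.20630 +0.97101]
t = (0.0059, -0.0084, 0.5917) m
M0: Pc = R·M0+t = (-0.07819, +0.08014, +0.59910); u = 553.2·(-0.07819)/0.59910 + 331.8 = 259.6009, v = 856.9·(+0.08014)/0.59910 + 242.3 = 356.9180
M1: Pc = R·M1+t = (+0.09337, +0.07231, +0.61999); u = 553.2·(+0.09337)/0.61999 + 331.8 = 415.1088, v = 856.9·(+0.07231)/0.61999 + 242.3 = 342.2405
M2: Pc = R·M2+t = (+0.08999, -0.09694, +0.58430); u = 553.2·(+0.08999)/0.58430 + 331.8 = 417.0009, v = 856.9·(-0.09694)/0.58430 + 242.3 = 100.1391
M3: Pc = R·M3+t = (-0.08157, -0.08911, +0.56341); u = 553.2·(-0.08157)/0.56341 + 331.8 = 251.7121, v = 856.9·(-0.08911)/0.56341 + 242.3 = 106.7731

c0=(259.60, 356.92) c1=(415.11, 342.24) c2=(417.00, 100.14) c3=(251.71, 106.77)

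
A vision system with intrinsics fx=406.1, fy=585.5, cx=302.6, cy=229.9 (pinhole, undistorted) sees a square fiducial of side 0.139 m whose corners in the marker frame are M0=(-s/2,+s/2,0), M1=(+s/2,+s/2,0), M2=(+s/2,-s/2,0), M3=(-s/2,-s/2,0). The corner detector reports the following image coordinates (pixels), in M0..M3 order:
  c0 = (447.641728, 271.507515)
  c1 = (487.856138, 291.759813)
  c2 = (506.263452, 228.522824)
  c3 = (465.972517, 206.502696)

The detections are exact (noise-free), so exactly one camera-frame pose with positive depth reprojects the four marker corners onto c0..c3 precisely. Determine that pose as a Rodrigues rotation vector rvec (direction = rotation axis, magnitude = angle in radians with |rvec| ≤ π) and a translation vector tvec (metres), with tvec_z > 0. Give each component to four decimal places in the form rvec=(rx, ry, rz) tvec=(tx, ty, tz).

Intrinsics K: fx=406.1, fy=585.5, cx=302.6, cy=229.9
Marker side s = 0.139 m; corners in marker frame (Z=0):
  M0 = (-0.0695, +0.0695, 0)
  M1 = (+0.0695, +0.0695, 0)
  M2 = (+0.0695, -0.0695, 0)
  M3 = (-0.0695, -0.0695, 0)
Detected image corners:
  c0 = (447.641728, 271.507515) px
  c1 = (487.856138, 291.759813) px
  c2 = (506.263452, 228.522824) px
  c3 = (465.972517, 206.502696) px
Planar DLT: solve 8×8 A·h = b for H (H[2,2]=1):
  H  [+369.94590 -88.95981 +477.11133]
  H  [+194.07046 +483.83033 +249.89877]
  H  [+0.16849 +0.09057 +1.00000]
B = K⁻¹H; ‖b₁‖=0.845968, ‖b₂‖=0.845968; λ = 2/(‖b₁‖+‖b₂‖) = 1.182077, sign → tz>0 ⇒ λ=+1.182077
r₁ = λ·B[:,0] = (+0.92843,+0.31361,+0.19917); r₂ = λ·B[:,1] = (-0.33872,+0.93478,+0.10706)
r₃ = r₁×r₂ = (-0.15261,-0.16686,+0.97410); SVD([r₁ r₂ r₃]) → R = UVᵀ:
  R  [+0.92843 -0.33872 -0.15261]
  R  [+0.31361 +0.93478 -0.16686]
  R  [+0.19917 +0.10706 +0.97410]
t = (+0.50797, +0.04038, +1.18208) m
tr R = 2.837306; θ = arccos((tr R − 1)/2) = 0.406139 rad = 23.270°
axis k = ((R−Rᵀ)₃₂, (R−Rᵀ)₁₃, (R−Rᵀ)₂₁) / (2 sinθ) = (+0.346674, -0.445217, +0.825590)
rvec = θ·k = (+0.140798, -0.180820, +0.335304)

rvec=(0.1408, -0.1808, 0.3353) tvec=(0.5080, 0.0404, 1.1821)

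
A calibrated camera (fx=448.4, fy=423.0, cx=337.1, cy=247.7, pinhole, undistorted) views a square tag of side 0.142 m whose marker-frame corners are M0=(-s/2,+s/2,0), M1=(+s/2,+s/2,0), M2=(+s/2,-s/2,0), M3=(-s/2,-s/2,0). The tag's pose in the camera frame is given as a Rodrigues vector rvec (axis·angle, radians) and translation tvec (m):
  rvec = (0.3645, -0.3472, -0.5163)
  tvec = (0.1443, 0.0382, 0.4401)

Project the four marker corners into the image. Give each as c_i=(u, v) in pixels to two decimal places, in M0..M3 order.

c0=(451.46, 372.15) c1=(550.57, 297.97) c2=(518.86, 191.08) c3=(402.17, 267.70)

Intrinsics K: fx=448.4, fy=423.0, cx=337.1, cy=247.7
Marker side s = 0.142 m; corners in marker frame (Z=0):
  M0 = (-0.0710, +0.0710, 0)
  M1 = (+0.0710, +0.0710, 0)
  M2 = (+0.0710, -0.0710, 0)
  M3 = (-0.0710, -0.0710, 0)
rvec = (0.3645, -0.3472, -0.5163), |rvec| = θ = 0.72109 rad = 41.316°
Rodrigues: sinθ=0.66021, 1−cosθ=0.24891; R = I + sinθ·[k]× + (1−cosθ)·[k]×²:
    [+0.81469 +0.41212 -0.40797]
    [-0.53329 +0.80879 -0.24791]
    [+0.22780 +0.41954 +0.87869]
t = (0.1443, 0.0382, 0.4401) m
M0: Pc = R·M0+t = (+0.11572, +0.13349, +0.45371); u = 448.4·(+0.11572)/0.45371 + 337.1 = 451.4628, v = 423.0·(+0.13349)/0.45371 + 247.7 = 372.1514
M1: Pc = R·M1+t = (+0.23140, +0.05776, +0.48606); u = 448.4·(+0.23140)/0.48606 + 337.1 = 550.5741, v = 423.0·(+0.05776)/0.48606 + 247.7 = 297.9671
M2: Pc = R·M2+t = (+0.17288, -0.05709, +0.42649); u = 448.4·(+0.17288)/0.42649 + 337.1 = 518.8650, v = 423.0·(-0.05709)/0.42649 + 247.7 = 191.0790
M3: Pc = R·M3+t = (+0.05720, +0.01864, +0.39414); u = 448.4·(+0.05720)/0.39414 + 337.1 = 402.1707, v = 423.0·(+0.01864)/0.39414 + 247.7 = 267.7040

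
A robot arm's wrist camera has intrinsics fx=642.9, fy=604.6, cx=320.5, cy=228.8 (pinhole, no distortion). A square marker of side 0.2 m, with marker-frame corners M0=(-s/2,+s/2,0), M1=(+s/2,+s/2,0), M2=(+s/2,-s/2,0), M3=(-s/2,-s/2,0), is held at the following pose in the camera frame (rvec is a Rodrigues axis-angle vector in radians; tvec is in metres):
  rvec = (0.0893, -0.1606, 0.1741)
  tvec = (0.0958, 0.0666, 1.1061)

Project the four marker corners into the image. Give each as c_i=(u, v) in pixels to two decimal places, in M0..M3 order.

Intrinsics K: fx=642.9, fy=604.6, cx=320.5, cy=228.8
Marker side s = 0.2 m; corners in marker frame (Z=0):
  M0 = (-0.1000, +0.1000, 0)
  M1 = (+0.1000, +0.1000, 0)
  M2 = (+0.1000, -0.1000, 0)
  M3 = (-0.1000, -0.1000, 0)
rvec = (0.0893, -0.1606, 0.1741), |rvec| = θ = 0.25314 rad = 14.504°
Rodrigues: sinθ=0.25044, 1−cosθ=0.03187; R = I + sinθ·[k]× + (1−cosθ)·[k]×²:
    [+0.97210 -0.17938 -0.15116]
    [+0.16511 +0.98096 -0.10226]
    [+0.16662 +0.07444 +0.98321]
t = (0.0958, 0.0666, 1.1061) m
M0: Pc = R·M0+t = (-0.01935, +0.14818, +1.09688); u = 642.9·(-0.01935)/1.09688 + 320.5 = 309.1600, v = 604.6·(+0.14818)/1.09688 + 228.8 = 310.4791
M1: Pc = R·M1+t = (+0.17507, +0.18121, +1.13021); u = 642.9·(+0.17507)/1.13021 + 320.5 = 420.0868, v = 604.6·(+0.18121)/1.13021 + 228.8 = 325.7362
M2: Pc = R·M2+t = (+0.21095, -0.01498, +1.11532); u = 642.9·(+0.21095)/1.11532 + 320.5 = 442.0961, v = 604.6·(-0.01498)/1.11532 + 228.8 = 220.6771
M3: Pc = R·M3+t = (+0.01653, -0.04801, +1.08199); u = 642.9·(+0.01653)/1.08199 + 320.5 = 330.3207, v = 604.6·(-0.04801)/1.08199 + 228.8 = 201.9743

c0=(309.16, 310.48) c1=(420.09, 325.74) c2=(442.10, 220.68) c3=(330.32, 201.97)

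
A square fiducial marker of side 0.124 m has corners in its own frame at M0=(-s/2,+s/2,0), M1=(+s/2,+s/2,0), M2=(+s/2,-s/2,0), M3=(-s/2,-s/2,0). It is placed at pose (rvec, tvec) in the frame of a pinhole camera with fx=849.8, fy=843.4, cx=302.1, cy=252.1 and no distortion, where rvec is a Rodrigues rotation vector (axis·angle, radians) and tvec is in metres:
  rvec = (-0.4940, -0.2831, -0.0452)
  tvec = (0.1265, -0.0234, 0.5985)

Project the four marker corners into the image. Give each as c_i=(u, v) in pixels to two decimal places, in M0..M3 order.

c0=(415.67, 297.29) c1=(581.26, 299.13) c2=(538.36, 152.09) c3=(385.86, 142.09)

Intrinsics K: fx=849.8, fy=843.4, cx=302.1, cy=252.1
Marker side s = 0.124 m; corners in marker frame (Z=0):
  M0 = (-0.0620, +0.0620, 0)
  M1 = (+0.0620, +0.0620, 0)
  M2 = (+0.0620, -0.0620, 0)
  M3 = (-0.0620, -0.0620, 0)
rvec = (-0.4940, -0.2831, -0.0452), |rvec| = θ = 0.57116 rad = 32.725°
Rodrigues: sinθ=0.54061, 1−cosθ=0.15873; R = I + sinθ·[k]× + (1−cosθ)·[k]×²:
    [+0.96001 +0.11083 -0.25709]
    [+0.02526 +0.88027 +0.47380]
    [+0.27882 -0.46135 +0.84227]
t = (0.1265, -0.0234, 0.5985) m
M0: Pc = R·M0+t = (+0.07385, +0.02961, +0.55261); u = 849.8·(+0.07385)/0.55261 + 302.1 = 415.6671, v = 843.4·(+0.02961)/0.55261 + 252.1 = 297.2918
M1: Pc = R·M1+t = (+0.19289, +0.03274, +0.58718); u = 849.8·(+0.19289)/0.58718 + 302.1 = 581.2626, v = 843.4·(+0.03274)/0.58718 + 252.1 = 299.1304
M2: Pc = R·M2+t = (+0.17915, -0.07641, +0.64439); u = 849.8·(+0.17915)/0.64439 + 302.1 = 538.3560, v = 843.4·(-0.07641)/0.64439 + 252.1 = 152.0915
M3: Pc = R·M3+t = (+0.06011, -0.07954, +0.60982); u = 849.8·(+0.06011)/0.60982 + 302.1 = 385.8625, v = 843.4·(-0.07954)/0.60982 + 252.1 = 142.0890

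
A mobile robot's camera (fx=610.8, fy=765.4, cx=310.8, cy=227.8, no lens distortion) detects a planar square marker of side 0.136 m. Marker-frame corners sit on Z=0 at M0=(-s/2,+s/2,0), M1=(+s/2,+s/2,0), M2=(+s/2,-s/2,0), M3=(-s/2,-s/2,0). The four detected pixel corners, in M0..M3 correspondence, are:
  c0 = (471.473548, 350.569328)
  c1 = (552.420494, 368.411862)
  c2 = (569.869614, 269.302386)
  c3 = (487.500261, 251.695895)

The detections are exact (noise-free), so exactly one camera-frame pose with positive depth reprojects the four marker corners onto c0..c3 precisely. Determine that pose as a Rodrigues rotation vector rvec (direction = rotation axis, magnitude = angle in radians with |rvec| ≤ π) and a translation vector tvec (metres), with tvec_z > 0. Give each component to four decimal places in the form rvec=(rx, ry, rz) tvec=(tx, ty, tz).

Intrinsics K: fx=610.8, fy=765.4, cx=310.8, cy=227.8
Marker side s = 0.136 m; corners in marker frame (Z=0):
  M0 = (-0.0680, +0.0680, 0)
  M1 = (+0.0680, +0.0680, 0)
  M2 = (+0.0680, -0.0680, 0)
  M3 = (-0.0680, -0.0680, 0)
Detected image corners:
  c0 = (471.473548, 350.569328) px
  c1 = (552.420494, 368.411862) px
  c2 = (569.869614, 269.302386) px
  c3 = (487.500261, 251.695895) px
Planar DLT: solve 8×8 A·h = b for H (H[2,2]=1):
  H  [+580.07515 -60.57933 +520.13927]
  H  [+118.23422 +765.10032 +310.37550]
  H  [-0.03903 +0.12008 +1.00000]
B = K⁻¹H; ‖b₁‖=0.984457, ‖b₂‖=0.984457; λ = 2/(‖b₁‖+‖b₂‖) = 1.015789, sign → tz>0 ⇒ λ=+1.015789
r₁ = λ·B[:,0] = (+0.98487,+0.16871,-0.03965); r₂ = λ·B[:,1] = (-0.16281,+0.97909,+0.12198)
r₃ = r₁×r₂ = (+0.05940,-0.11367,+0.99174); SVD([r₁ r₂ r₃]) → R = UVᵀ:
  R  [+0.98487 -0.16281 +0.05940]
  R  [+0.16871 +0.97909 -0.11367]
  R  [-0.03965 +0.12198 +0.99174]
t = (+0.34814, +0.10959, +1.01579) m
tr R = 2.955696; θ = arccos((tr R − 1)/2) = 0.210875 rad = 12.082°
axis k = ((R−Rᵀ)₃₂, (R−Rᵀ)₁₃, (R−Rᵀ)₂₁) / (2 sinθ) = (+0.562909, +0.236603, +0.791929)
rvec = θ·k = (+0.118703, +0.049894, +0.166998)

rvec=(0.1187, 0.0499, 0.1670) tvec=(0.3481, 0.1096, 1.0158)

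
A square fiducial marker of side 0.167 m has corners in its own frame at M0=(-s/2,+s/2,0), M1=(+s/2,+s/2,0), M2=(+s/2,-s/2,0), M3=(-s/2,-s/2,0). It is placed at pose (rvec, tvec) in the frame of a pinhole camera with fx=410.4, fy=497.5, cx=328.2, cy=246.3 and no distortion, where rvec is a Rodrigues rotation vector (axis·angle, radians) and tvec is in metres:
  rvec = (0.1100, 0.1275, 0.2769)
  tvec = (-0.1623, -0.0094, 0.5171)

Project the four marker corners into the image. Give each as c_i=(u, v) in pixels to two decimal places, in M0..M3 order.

c0=(126.29, 289.98) c1=(245.24, 336.25) c2=(278.28, 180.36) c3=(153.31, 137.77)

Intrinsics K: fx=410.4, fy=497.5, cx=328.2, cy=246.3
Marker side s = 0.167 m; corners in marker frame (Z=0):
  M0 = (-0.0835, +0.0835, 0)
  M1 = (+0.0835, +0.0835, 0)
  M2 = (+0.0835, -0.0835, 0)
  M3 = (-0.0835, -0.0835, 0)
rvec = (0.1100, 0.1275, 0.2769), |rvec| = θ = 0.32408 rad = 18.569°
Rodrigues: sinθ=0.31844, 1−cosθ=0.05206; R = I + sinθ·[k]× + (1−cosθ)·[k]×²:
    [+0.95394 -0.26513 +0.14038]
    [+0.27903 +0.95600 -0.09059]
    [-0.11018 +0.12558 +0.98595]
t = (-0.1623, -0.0094, 0.5171) m
M0: Pc = R·M0+t = (-0.26409, +0.04713, +0.53679); u = 410.4·(-0.26409)/0.53679 + 328.2 = 126.2884, v = 497.5·(+0.04713)/0.53679 + 246.3 = 289.9779
M1: Pc = R·M1+t = (-0.10478, +0.09372, +0.51839); u = 410.4·(-0.10478)/0.51839 + 328.2 = 245.2437, v = 497.5·(+0.09372)/0.51839 + 246.3 = 336.2488
M2: Pc = R·M2+t = (-0.06051, -0.06593, +0.49741); u = 410.4·(-0.06051)/0.49741 + 328.2 = 278.2769, v = 497.5·(-0.06593)/0.49741 + 246.3 = 180.3615
M3: Pc = R·M3+t = (-0.21982, -0.11252, +0.51581); u = 410.4·(-0.21982)/0.51581 + 328.2 = 153.3067, v = 497.5·(-0.11252)/0.51581 + 246.3 = 137.7702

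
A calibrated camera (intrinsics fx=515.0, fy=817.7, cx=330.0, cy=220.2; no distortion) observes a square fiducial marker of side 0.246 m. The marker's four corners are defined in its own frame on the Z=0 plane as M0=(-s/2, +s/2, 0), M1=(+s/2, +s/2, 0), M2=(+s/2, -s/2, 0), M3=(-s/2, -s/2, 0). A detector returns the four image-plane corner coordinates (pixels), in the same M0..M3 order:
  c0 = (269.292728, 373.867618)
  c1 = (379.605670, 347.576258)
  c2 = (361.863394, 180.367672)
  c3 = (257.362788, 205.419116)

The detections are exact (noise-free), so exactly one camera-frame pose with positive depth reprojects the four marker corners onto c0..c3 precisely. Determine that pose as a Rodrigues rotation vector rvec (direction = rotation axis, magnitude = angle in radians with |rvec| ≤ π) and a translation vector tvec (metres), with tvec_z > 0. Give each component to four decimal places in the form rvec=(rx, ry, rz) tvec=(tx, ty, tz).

rvec=(-0.2583, 0.0235, -0.1483) tvec=(-0.0299, 0.0776, 1.1671)

Intrinsics K: fx=515.0, fy=817.7, cx=330.0, cy=220.2
Marker side s = 0.246 m; corners in marker frame (Z=0):
  M0 = (-0.1230, +0.1230, 0)
  M1 = (+0.1230, +0.1230, 0)
  M2 = (+0.1230, -0.1230, 0)
  M3 = (-0.1230, -0.1230, 0)
Detected image corners:
  c0 = (269.292728, 373.867618) px
  c1 = (379.605670, 347.576258) px
  c2 = (361.863394, 180.367672) px
  c3 = (257.362788, 205.419116) px
Planar DLT: solve 8×8 A·h = b for H (H[2,2]=1):
  H  [+435.17125 -9.28131 +316.80748]
  H  [-105.26753 +621.47410 +274.54779]
  H  [-0.00354 -0.21949 +1.00000]
B = K⁻¹H; ‖b₁‖=0.856851, ‖b₂‖=0.856851; λ = 2/(‖b₁‖+‖b₂‖) = 1.167064, sign → tz>0 ⇒ λ=+1.167064
r₁ = λ·B[:,0] = (+0.98881,-0.14913,-0.00413); r₂ = λ·B[:,1] = (+0.14311,+0.95598,-0.25616)
r₃ = r₁×r₂ = (+0.04215,+0.25270,+0.96663); SVD([r₁ r₂ r₃]) → R = UVᵀ:
  R  [+0.98881 +0.14311 +0.04215]
  R  [-0.14913 +0.95598 +0.25270]
  R  [-0.00413 -0.25616 +0.96663]
t = (-0.02990, +0.07757, +1.16706) m
tr R = 2.911417; θ = arccos((tr R − 1)/2) = 0.298739 rad = 17.117°
axis k = ((R−Rᵀ)₃₂, (R−Rᵀ)₁₃, (R−Rᵀ)₂₁) / (2 sinθ) = (-0.864484, +0.078632, -0.496472)
rvec = θ·k = (-0.258255, +0.023490, -0.148316)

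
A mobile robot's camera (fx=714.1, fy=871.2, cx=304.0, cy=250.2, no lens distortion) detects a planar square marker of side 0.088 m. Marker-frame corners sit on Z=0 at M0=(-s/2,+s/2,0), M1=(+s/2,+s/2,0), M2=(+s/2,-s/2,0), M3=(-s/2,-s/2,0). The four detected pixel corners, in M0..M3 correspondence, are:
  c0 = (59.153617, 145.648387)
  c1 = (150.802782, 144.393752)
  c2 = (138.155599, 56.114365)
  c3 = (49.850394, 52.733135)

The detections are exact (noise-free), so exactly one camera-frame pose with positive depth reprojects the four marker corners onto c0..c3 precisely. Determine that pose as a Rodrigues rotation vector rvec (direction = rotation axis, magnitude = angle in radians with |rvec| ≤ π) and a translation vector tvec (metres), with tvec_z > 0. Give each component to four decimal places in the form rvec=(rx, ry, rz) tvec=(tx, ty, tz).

Intrinsics K: fx=714.1, fy=871.2, cx=304.0, cy=250.2
Marker side s = 0.088 m; corners in marker frame (Z=0):
  M0 = (-0.0440, +0.0440, 0)
  M1 = (+0.0440, +0.0440, 0)
  M2 = (+0.0440, -0.0440, 0)
  M3 = (-0.0440, -0.0440, 0)
Detected image corners:
  c0 = (59.153617, 145.648387) px
  c1 = (150.802782, 144.393752) px
  c2 = (138.155599, 56.114365) px
  c3 = (49.850394, 52.733135) px
Planar DLT: solve 8×8 A·h = b for H (H[2,2]=1):
  H  [+1080.48337 +76.06494 +100.53384]
  H  [+71.21985 +979.57562 +98.75162]
  H  [+0.58727 -0.49396 +1.00000]
B = K⁻¹H; ‖b₁‖=1.395625, ‖b₂‖=1.395625; λ = 2/(‖b₁‖+‖b₂‖) = 0.716525, sign → tz>0 ⇒ λ=+0.716525
r₁ = λ·B[:,0] = (+0.90501,-0.06227,+0.42080); r₂ = λ·B[:,1] = (+0.22700,+0.90731,-0.35393)
r₃ = r₁×r₂ = (-0.35975,+0.41583,+0.83526); SVD([r₁ r₂ r₃]) → R = UVᵀ:
  R  [+0.90501 +0.22700 -0.35975]
  R  [-0.06227 +0.90731 +0.41583]
  R  [+0.42080 -0.35393 +0.83526]
t = (-0.20416, -0.12456, +0.71653) m
tr R = 2.647581; θ = arccos((tr R − 1)/2) = 0.602731 rad = 34.534°
axis k = ((R−Rᵀ)₃₂, (R−Rᵀ)₁₃, (R−Rᵀ)₂₁) / (2 sinθ) = (-0.678935, -0.688442, -0.255136)
rvec = θ·k = (-0.409215, -0.414945, -0.153778)

rvec=(-0.4092, -0.4149, -0.1538) tvec=(-0.2042, -0.1246, 0.7165)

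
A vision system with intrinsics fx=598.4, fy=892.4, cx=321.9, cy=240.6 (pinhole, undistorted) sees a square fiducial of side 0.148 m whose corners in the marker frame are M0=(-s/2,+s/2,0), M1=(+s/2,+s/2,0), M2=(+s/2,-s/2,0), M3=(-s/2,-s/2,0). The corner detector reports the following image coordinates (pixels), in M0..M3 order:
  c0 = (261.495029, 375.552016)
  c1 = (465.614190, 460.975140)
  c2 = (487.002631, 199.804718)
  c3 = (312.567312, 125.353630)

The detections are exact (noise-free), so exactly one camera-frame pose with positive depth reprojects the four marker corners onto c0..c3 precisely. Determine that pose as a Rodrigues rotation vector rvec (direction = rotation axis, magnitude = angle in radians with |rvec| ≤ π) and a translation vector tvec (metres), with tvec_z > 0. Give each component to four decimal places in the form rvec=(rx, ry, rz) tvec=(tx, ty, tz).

Intrinsics K: fx=598.4, fy=892.4, cx=321.9, cy=240.6
Marker side s = 0.148 m; corners in marker frame (Z=0):
  M0 = (-0.0740, +0.0740, 0)
  M1 = (+0.0740, +0.0740, 0)
  M2 = (+0.0740, -0.0740, 0)
  M3 = (-0.0740, -0.0740, 0)
Detected image corners:
  c0 = (261.495029, 375.552016) px
  c1 = (465.614190, 460.975140) px
  c2 = (487.002631, 199.804718) px
  c3 = (312.567312, 125.353630) px
Planar DLT: solve 8×8 A·h = b for H (H[2,2]=1):
  H  [+1285.97872 -646.09491 +383.35341]
  H  [+548.55702 +1422.12929 +280.58279]
  H  [+0.03900 -1.05218 +1.00000]
B = K⁻¹H; ‖b₁‖=2.212497, ‖b₂‖=2.212497; λ = 2/(‖b₁‖+‖b₂‖) = 0.451978, sign → tz>0 ⇒ λ=+0.451978
r₁ = λ·B[:,0] = (+0.96183,+0.27308,+0.01763); r₂ = λ·B[:,1] = (-0.23218,+0.84849,-0.47556)
r₃ = r₁×r₂ = (-0.14482,+0.45332,+0.87951); SVD([r₁ r₂ r₃]) → R = UVᵀ:
  R  [+0.96183 -0.23218 -0.14482]
  R  [+0.27308 +0.84849 +0.45332]
  R  [+0.01763 -0.47556 +0.87951]
t = (+0.04642, +0.02025, +0.45198) m
tr R = 2.689825; θ = arccos((tr R − 1)/2) = 0.564395 rad = 32.337°
axis k = ((R−Rᵀ)₃₂, (R−Rᵀ)₁₃, (R−Rᵀ)₂₁) / (2 sinθ) = (-0.868265, -0.151851, +0.472289)
rvec = θ·k = (-0.490044, -0.085704, +0.266557)

rvec=(-0.4900, -0.0857, 0.2666) tvec=(0.0464, 0.0203, 0.4520)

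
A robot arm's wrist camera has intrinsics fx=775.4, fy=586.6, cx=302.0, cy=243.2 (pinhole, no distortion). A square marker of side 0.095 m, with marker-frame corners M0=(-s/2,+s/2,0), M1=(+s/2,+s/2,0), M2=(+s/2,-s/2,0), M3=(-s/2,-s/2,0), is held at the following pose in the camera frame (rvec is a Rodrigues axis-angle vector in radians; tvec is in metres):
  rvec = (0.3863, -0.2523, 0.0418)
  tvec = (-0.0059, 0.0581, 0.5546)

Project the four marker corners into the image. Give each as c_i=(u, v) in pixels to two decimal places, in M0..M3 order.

c0=(224.39, 350.48) c1=(349.65, 345.37) c2=(364.51, 257.90) c3=(231.60, 259.37)

Intrinsics K: fx=775.4, fy=586.6, cx=302.0, cy=243.2
Marker side s = 0.095 m; corners in marker frame (Z=0):
  M0 = (-0.0475, +0.0475, 0)
  M1 = (+0.0475, +0.0475, 0)
  M2 = (+0.0475, -0.0475, 0)
  M3 = (-0.0475, -0.0475, 0)
rvec = (0.3863, -0.2523, 0.0418), |rvec| = θ = 0.46328 rad = 26.544°
Rodrigues: sinθ=0.44689, 1−cosθ=0.10541; R = I + sinθ·[k]× + (1−cosθ)·[k]×²:
    [+0.96788 -0.08819 -0.23544]
    [-0.00755 +0.92585 -0.37781]
    [+0.25130 +0.36745 +0.89545]
t = (-0.0059, 0.0581, 0.5546) m
M0: Pc = R·M0+t = (-0.05606, +0.10244, +0.56012); u = 775.4·(-0.05606)/0.56012 + 302.0 = 224.3888, v = 586.6·(+0.10244)/0.56012 + 243.2 = 350.4797
M1: Pc = R·M1+t = (+0.03589, +0.10172, +0.58399); u = 775.4·(+0.03589)/0.58399 + 302.0 = 349.6472, v = 586.6·(+0.10172)/0.58399 + 243.2 = 345.3741
M2: Pc = R·M2+t = (+0.04426, +0.01376, +0.54908); u = 775.4·(+0.04426)/0.54908 + 302.0 = 364.5072, v = 586.6·(+0.01376)/0.54908 + 243.2 = 257.9040
M3: Pc = R·M3+t = (-0.04769, +0.01448, +0.52521); u = 775.4·(-0.04769)/0.52521 + 302.0 = 231.5990, v = 586.6·(+0.01448)/0.52521 + 243.2 = 259.3730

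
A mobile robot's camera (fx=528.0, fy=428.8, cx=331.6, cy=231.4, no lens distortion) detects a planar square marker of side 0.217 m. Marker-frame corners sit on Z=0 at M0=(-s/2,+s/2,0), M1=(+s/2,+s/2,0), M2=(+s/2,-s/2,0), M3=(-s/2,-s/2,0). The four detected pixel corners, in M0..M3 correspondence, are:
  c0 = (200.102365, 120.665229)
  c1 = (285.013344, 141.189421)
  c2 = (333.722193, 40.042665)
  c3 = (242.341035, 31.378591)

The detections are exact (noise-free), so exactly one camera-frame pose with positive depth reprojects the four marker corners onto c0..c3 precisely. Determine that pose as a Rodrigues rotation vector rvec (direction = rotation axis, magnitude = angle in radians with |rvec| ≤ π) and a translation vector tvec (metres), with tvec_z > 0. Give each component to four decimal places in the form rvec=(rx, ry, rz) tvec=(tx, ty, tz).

Intrinsics K: fx=528.0, fy=428.8, cx=331.6, cy=231.4
Marker side s = 0.217 m; corners in marker frame (Z=0):
  M0 = (-0.1085, +0.1085, 0)
  M1 = (+0.1085, +0.1085, 0)
  M2 = (+0.1085, -0.1085, 0)
  M3 = (-0.1085, -0.1085, 0)
Detected image corners:
  c0 = (200.102365, 120.665229) px
  c1 = (285.013344, 141.189421) px
  c2 = (333.722193, 40.042665) px
  c3 = (242.341035, 31.378591) px
Planar DLT: solve 8×8 A·h = b for H (H[2,2]=1):
  H  [+252.27136 -198.25852 +262.42493]
  H  [+19.04560 +440.32056 +83.06149]
  H  [-0.57999 +0.03905 +1.00000]
B = K⁻¹H; ‖b₁‖=1.083124, ‖b₂‖=1.083124; λ = 2/(‖b₁‖+‖b₂‖) = 0.923255, sign → tz>0 ⇒ λ=+0.923255
r₁ = λ·B[:,0] = (+0.77742,+0.32998,-0.53548); r₂ = λ·B[:,1] = (-0.36932,+0.92860,+0.03605)
r₃ = r₁×r₂ = (+0.50915,+0.16973,+0.84378); SVD([r₁ r₂ r₃]) → R = UVᵀ:
  R  [+0.77742 -0.36932 +0.50915]
  R  [+0.32998 +0.92860 +0.16973]
  R  [-0.53548 +0.03605 +0.84378]
t = (-0.12096, -0.31939, +0.92326) m
tr R = 2.549799; θ = arccos((tr R − 1)/2) = 0.684240 rad = 39.204°
axis k = ((R−Rᵀ)₃₂, (R−Rᵀ)₁₃, (R−Rᵀ)₂₁) / (2 sinθ) = (-0.105745, +0.826334, +0.553164)
rvec = θ·k = (-0.072355, +0.565411, +0.378497)

rvec=(-0.0724, 0.5654, 0.3785) tvec=(-0.1210, -0.3194, 0.9233)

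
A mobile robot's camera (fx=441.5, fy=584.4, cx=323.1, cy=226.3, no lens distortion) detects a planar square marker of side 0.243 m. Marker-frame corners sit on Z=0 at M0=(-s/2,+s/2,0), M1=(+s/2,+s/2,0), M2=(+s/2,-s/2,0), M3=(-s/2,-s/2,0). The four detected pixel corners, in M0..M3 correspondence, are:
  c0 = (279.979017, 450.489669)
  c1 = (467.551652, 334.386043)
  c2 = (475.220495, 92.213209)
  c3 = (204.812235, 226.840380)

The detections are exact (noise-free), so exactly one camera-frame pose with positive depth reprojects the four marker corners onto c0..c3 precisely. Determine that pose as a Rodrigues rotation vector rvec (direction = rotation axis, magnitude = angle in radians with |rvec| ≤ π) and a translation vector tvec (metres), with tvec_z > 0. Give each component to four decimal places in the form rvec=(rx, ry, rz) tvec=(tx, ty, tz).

Intrinsics K: fx=441.5, fy=584.4, cx=323.1, cy=226.3
Marker side s = 0.243 m; corners in marker frame (Z=0):
  M0 = (-0.1215, +0.1215, 0)
  M1 = (+0.1215, +0.1215, 0)
  M2 = (+0.1215, -0.1215, 0)
  M3 = (-0.1215, -0.1215, 0)
Detected image corners:
  c0 = (279.979017, 450.489669) px
  c1 = (467.551652, 334.386043) px
  c2 = (475.220495, 92.213209) px
  c3 = (204.812235, 226.840380) px
Planar DLT: solve 8×8 A·h = b for H (H[2,2]=1):
  H  [+1069.58830 +637.97806 +365.91936]
  H  [-388.11513 +1353.49502 +292.78546]
  H  [+0.43915 +1.42393 +1.00000]
B = K⁻¹H; ‖b₁‖=2.303027, ‖b₂‖=2.303027; λ = 2/(‖b₁‖+‖b₂‖) = 0.434211, sign → tz>0 ⇒ λ=+0.434211
r₁ = λ·B[:,0] = (+0.91238,-0.36221,+0.19068); r₂ = λ·B[:,1] = (+0.17497,+0.76623,+0.61829)
r₃ = r₁×r₂ = (-0.37006,-0.53075,+0.76247); SVD([r₁ r₂ r₃]) → R = UVᵀ:
  R  [+0.91238 +0.17497 -0.37006]
  R  [-0.36221 +0.76623 -0.53075]
  R  [+0.19068 +0.61829 +0.76247]
t = (+0.04211, +0.04940, +0.43421) m
tr R = 2.441083; θ = arccos((tr R − 1)/2) = 0.766213 rad = 43.901°
axis k = ((R−Rᵀ)₃₂, (R−Rᵀ)₁₃, (R−Rᵀ)₂₁) / (2 sinθ) = (+0.828539, -0.404335, -0.387345)
rvec = θ·k = (+0.634837, -0.309807, -0.296789)

rvec=(0.6348, -0.3098, -0.2968) tvec=(0.0421, 0.0494, 0.4342)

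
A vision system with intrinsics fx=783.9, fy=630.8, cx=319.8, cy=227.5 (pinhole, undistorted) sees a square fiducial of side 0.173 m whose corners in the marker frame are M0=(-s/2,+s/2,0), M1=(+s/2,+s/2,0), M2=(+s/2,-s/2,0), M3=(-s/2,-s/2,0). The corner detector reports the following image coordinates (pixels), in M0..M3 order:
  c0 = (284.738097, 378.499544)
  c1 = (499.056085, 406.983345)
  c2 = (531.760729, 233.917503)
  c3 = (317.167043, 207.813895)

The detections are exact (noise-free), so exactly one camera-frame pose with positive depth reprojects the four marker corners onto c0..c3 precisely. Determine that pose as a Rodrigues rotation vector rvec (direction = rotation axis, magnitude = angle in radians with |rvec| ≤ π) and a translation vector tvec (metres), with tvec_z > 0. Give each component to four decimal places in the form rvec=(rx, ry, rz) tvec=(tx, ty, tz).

Intrinsics K: fx=783.9, fy=630.8, cx=319.8, cy=227.5
Marker side s = 0.173 m; corners in marker frame (Z=0):
  M0 = (-0.0865, +0.0865, 0)
  M1 = (+0.0865, +0.0865, 0)
  M2 = (+0.0865, -0.0865, 0)
  M3 = (-0.0865, -0.0865, 0)
Detected image corners:
  c0 = (284.738097, 378.499544) px
  c1 = (499.056085, 406.983345) px
  c2 = (531.760729, 233.917503) px
  c3 = (317.167043, 207.813895) px
Planar DLT: solve 8×8 A·h = b for H (H[2,2]=1):
  H  [+1207.25438 -190.12510 +407.45132]
  H  [+133.43004 +992.03874 +306.67565]
  H  [-0.07932 -0.00461 +1.00000]
B = K⁻¹H; ‖b₁‖=1.592626, ‖b₂‖=1.592626; λ = 2/(‖b₁‖+‖b₂‖) = 0.627894, sign → tz>0 ⇒ λ=+0.627894
r₁ = λ·B[:,0] = (+0.98731,+0.15078,-0.04980); r₂ = λ·B[:,1] = (-0.15111,+0.98851,-0.00290)
r₃ = r₁×r₂ = (+0.04879,+0.01039,+0.99875); SVD([r₁ r₂ r₃]) → R = UVᵀ:
  R  [+0.98731 -0.15111 +0.04879]
  R  [+0.15078 +0.98851 +0.01039]
  R  [-0.04980 -0.00290 +0.99875]
t = (+0.07021, +0.07881, +0.62789) m
tr R = 2.974581; θ = arccos((tr R − 1)/2) = 0.159603 rad = 9.145°
axis k = ((R−Rᵀ)₃₂, (R−Rᵀ)₁₃, (R−Rᵀ)₂₁) / (2 sinθ) = (-0.041788, +0.310190, +0.949756)
rvec = θ·k = (-0.006669, +0.049507, +0.151584)

rvec=(-0.0067, 0.0495, 0.1516) tvec=(0.0702, 0.0788, 0.6279)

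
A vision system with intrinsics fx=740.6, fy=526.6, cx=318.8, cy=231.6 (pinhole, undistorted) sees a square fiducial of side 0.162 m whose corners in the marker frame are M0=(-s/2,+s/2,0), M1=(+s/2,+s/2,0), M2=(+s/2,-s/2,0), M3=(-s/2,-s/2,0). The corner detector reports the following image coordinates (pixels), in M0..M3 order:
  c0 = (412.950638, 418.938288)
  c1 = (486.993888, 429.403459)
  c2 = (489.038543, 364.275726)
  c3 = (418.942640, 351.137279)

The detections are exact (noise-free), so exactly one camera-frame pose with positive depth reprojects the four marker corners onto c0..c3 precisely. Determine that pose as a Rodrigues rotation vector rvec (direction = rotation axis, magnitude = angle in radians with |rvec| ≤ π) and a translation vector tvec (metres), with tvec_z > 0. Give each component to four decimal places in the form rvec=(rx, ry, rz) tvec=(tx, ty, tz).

Intrinsics K: fx=740.6, fy=526.6, cx=318.8, cy=231.6
Marker side s = 0.162 m; corners in marker frame (Z=0):
  M0 = (-0.0810, +0.0810, 0)
  M1 = (+0.0810, +0.0810, 0)
  M2 = (+0.0810, -0.0810, 0)
  M3 = (-0.0810, -0.0810, 0)
Detected image corners:
  c0 = (412.950638, 418.938288) px
  c1 = (486.993888, 429.403459) px
  c2 = (489.038543, 364.275726) px
  c3 = (418.942640, 351.137279) px
Planar DLT: solve 8×8 A·h = b for H (H[2,2]=1):
  H  [+582.54274 -169.62217 +452.92477]
  H  [+192.41514 +284.55008 +390.22034]
  H  [+0.30529 -0.32107 +1.00000]
B = K⁻¹H; ‖b₁‖=0.758857, ‖b₂‖=0.758857; λ = 2/(‖b₁‖+‖b₂‖) = 1.317772, sign → tz>0 ⇒ λ=+1.317772
r₁ = λ·B[:,0] = (+0.86336,+0.30457,+0.40230); r₂ = λ·B[:,1] = (-0.11969,+0.89814,-0.42310)
r₃ = r₁×r₂ = (-0.49019,+0.31714,+0.81187); SVD([r₁ r₂ r₃]) → R = UVᵀ:
  R  [+0.86336 -0.11969 -0.49019]
  R  [+0.30457 +0.89814 +0.31714]
  R  [+0.40230 -0.42310 +0.81187]
t = (+0.23865, +0.39693, +1.31777) m
tr R = 2.573376; θ = arccos((tr R − 1)/2) = 0.665371 rad = 38.123°
axis k = ((R−Rᵀ)₃₂, (R−Rᵀ)₁₃, (R−Rᵀ)₂₁) / (2 sinθ) = (-0.599529, -0.722841, +0.343608)
rvec = θ·k = (-0.398909, -0.480957, +0.228627)

rvec=(-0.3989, -0.4810, 0.2286) tvec=(0.2387, 0.3969, 1.3178)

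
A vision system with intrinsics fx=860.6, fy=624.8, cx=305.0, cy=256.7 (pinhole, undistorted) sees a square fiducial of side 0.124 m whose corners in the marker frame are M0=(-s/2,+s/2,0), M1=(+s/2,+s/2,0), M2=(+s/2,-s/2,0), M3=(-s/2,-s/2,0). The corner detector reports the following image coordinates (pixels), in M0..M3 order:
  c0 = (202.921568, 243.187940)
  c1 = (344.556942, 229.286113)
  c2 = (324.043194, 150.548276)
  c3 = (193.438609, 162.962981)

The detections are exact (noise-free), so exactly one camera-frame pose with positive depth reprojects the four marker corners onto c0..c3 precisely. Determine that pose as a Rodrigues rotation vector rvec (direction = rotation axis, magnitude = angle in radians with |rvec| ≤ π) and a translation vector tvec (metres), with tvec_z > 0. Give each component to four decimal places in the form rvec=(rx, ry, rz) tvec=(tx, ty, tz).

rvec=(-0.5398, 0.0047, -0.1411) tvec=(-0.0352, -0.0771, 0.7788)

Intrinsics K: fx=860.6, fy=624.8, cx=305.0, cy=256.7
Marker side s = 0.124 m; corners in marker frame (Z=0):
  M0 = (-0.0620, +0.0620, 0)
  M1 = (+0.0620, +0.0620, 0)
  M2 = (+0.0620, -0.0620, 0)
  M3 = (-0.0620, -0.0620, 0)
Detected image corners:
  c0 = (202.921568, 243.187940) px
  c1 = (344.556942, 229.286113) px
  c2 = (324.043194, 150.548276) px
  c3 = (193.438609, 162.962981) px
Planar DLT: solve 8×8 A·h = b for H (H[2,2]=1):
  H  [+1107.09091 -54.15489 +266.11102]
  H  [-97.63078 +511.64005 +194.85760]
  H  [+0.04193 -0.65815 +1.00000]
B = K⁻¹H; ‖b₁‖=1.284022, ‖b₂‖=1.284022; λ = 2/(‖b₁‖+‖b₂‖) = 0.778803, sign → tz>0 ⇒ λ=+0.778803
r₁ = λ·B[:,0] = (+0.99029,-0.13511,+0.03266); r₂ = λ·B[:,1] = (+0.13265,+0.84834,-0.51257)
r₃ = r₁×r₂ = (+0.04155,+0.51192,+0.85803); SVD([r₁ r₂ r₃]) → R = UVᵀ:
  R  [+0.99029 +0.13265 +0.04155]
  R  [-0.13511 +0.84834 +0.51192]
  R  [+0.03266 -0.51257 +0.85803]
t = (-0.03519, -0.07709, +0.77880) m
tr R = 2.696658; θ = arccos((tr R − 1)/2) = 0.557975 rad = 31.970°
axis k = ((R−Rᵀ)₃₂, (R−Rᵀ)₁₃, (R−Rᵀ)₂₁) / (2 sinθ) = (-0.967467, +0.008398, -0.252857)
rvec = θ·k = (-0.539823, +0.004686, -0.141088)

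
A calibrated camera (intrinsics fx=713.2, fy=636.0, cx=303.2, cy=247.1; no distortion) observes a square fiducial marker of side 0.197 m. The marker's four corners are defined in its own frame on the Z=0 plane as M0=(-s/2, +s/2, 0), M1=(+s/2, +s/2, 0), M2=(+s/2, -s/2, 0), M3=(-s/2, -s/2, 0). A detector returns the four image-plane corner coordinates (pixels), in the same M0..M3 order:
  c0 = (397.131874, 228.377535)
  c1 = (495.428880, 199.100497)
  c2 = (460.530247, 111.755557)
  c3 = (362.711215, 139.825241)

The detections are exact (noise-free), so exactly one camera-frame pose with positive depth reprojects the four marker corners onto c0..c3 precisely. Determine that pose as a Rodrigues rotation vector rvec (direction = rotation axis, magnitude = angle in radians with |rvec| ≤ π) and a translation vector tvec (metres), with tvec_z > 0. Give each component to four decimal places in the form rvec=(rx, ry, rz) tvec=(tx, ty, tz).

rvec=(-0.0707, -0.0638, -0.3233) tvec=(0.2361, -0.1632, 1.3371)

Intrinsics K: fx=713.2, fy=636.0, cx=303.2, cy=247.1
Marker side s = 0.197 m; corners in marker frame (Z=0):
  M0 = (-0.0985, +0.0985, 0)
  M1 = (+0.0985, +0.0985, 0)
  M2 = (+0.0985, -0.0985, 0)
  M3 = (-0.0985, -0.0985, 0)
Detected image corners:
  c0 = (397.131874, 228.377535) px
  c1 = (495.428880, 199.100497) px
  c2 = (460.530247, 111.755557) px
  c3 = (362.711215, 139.825241) px
Planar DLT: solve 8×8 A·h = b for H (H[2,2]=1):
  H  [+521.45118 +156.95328 +429.14181]
  H  [-136.15699 +438.90714 +169.49492]
  H  [+0.05525 -0.04427 +1.00000]
B = K⁻¹H; ‖b₁‖=0.747871, ‖b₂‖=0.747871; λ = 2/(‖b₁‖+‖b₂‖) = 1.337129, sign → tz>0 ⇒ λ=+1.337129
r₁ = λ·B[:,0] = (+0.94623,-0.31496,+0.07388); r₂ = λ·B[:,1] = (+0.31943,+0.94576,-0.05920)
r₃ = r₁×r₂ = (-0.05123,+0.07961,+0.99551); SVD([r₁ r₂ r₃]) → R = UVᵀ:
  R  [+0.94623 +0.31943 -0.05123]
  R  [-0.31496 +0.94576 +0.07961]
  R  [+0.07388 -0.05920 +0.99551]
t = (+0.23612, -0.16316, +1.33713) m
tr R = 2.887494; θ = arccos((tr R − 1)/2) = 0.337012 rad = 19.309°
axis k = ((R−Rᵀ)₃₂, (R−Rᵀ)₁₃, (R−Rᵀ)₂₁) / (2 sinθ) = (-0.209894, -0.189168, -0.959250)
rvec = θ·k = (-0.070737, -0.063752, -0.323279)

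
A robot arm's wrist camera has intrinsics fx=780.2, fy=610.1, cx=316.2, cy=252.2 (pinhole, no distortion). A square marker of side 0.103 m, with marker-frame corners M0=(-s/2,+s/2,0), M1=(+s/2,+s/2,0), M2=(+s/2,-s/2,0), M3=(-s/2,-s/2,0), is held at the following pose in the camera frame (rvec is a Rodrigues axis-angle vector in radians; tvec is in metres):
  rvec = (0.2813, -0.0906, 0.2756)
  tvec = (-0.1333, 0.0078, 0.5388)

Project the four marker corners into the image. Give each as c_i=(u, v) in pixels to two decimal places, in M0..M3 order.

Intrinsics K: fx=780.2, fy=610.1, cx=316.2, cy=252.2
Marker side s = 0.103 m; corners in marker frame (Z=0):
  M0 = (-0.0515, +0.0515, 0)
  M1 = (+0.0515, +0.0515, 0)
  M2 = (+0.0515, -0.0515, 0)
  M3 = (-0.0515, -0.0515, 0)
rvec = (0.2813, -0.0906, 0.2756), |rvec| = θ = 0.40410 rad = 23.153°
Rodrigues: sinθ=0.39319, 1−cosθ=0.08054; R = I + sinθ·[k]× + (1−cosθ)·[k]×²:
    [+0.95849 -0.28073 -0.04992]
    [+0.25559 +0.92351 -0.28602]
    [+0.12639 +0.26139 +0.95692]
t = (-0.1333, 0.0078, 0.5388) m
M0: Pc = R·M0+t = (-0.19712, +0.04220, +0.54575); u = 780.2·(-0.19712)/0.54575 + 316.2 = 34.4004, v = 610.1·(+0.04220)/0.54575 + 252.2 = 299.3731
M1: Pc = R·M1+t = (-0.09840, +0.06852, +0.55877); u = 780.2·(-0.09840)/0.55877 + 316.2 = 178.8124, v = 610.1·(+0.06852)/0.55877 + 252.2 = 327.0181
M2: Pc = R·M2+t = (-0.06948, -0.02660, +0.53185); u = 780.2·(-0.06948)/0.53185 + 316.2 = 214.2751, v = 610.1·(-0.02660)/0.53185 + 252.2 = 221.6889
M3: Pc = R·M3+t = (-0.16820, -0.05292, +0.51883); u = 780.2·(-0.16820)/0.51883 + 316.2 = 63.2591, v = 610.1·(-0.05292)/0.51883 + 252.2 = 189.9664

c0=(34.40, 299.37) c1=(178.81, 327.02) c2=(214.28, 221.69) c3=(63.26, 189.97)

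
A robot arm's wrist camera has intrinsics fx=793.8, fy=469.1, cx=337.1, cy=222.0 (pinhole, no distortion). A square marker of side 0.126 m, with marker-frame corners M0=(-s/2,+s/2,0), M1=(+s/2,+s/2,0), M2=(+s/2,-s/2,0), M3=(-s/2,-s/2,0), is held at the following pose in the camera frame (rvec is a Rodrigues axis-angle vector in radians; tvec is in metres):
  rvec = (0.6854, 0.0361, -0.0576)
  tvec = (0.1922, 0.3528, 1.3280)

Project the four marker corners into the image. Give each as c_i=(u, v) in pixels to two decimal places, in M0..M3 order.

Intrinsics K: fx=793.8, fy=469.1, cx=337.1, cy=222.0
Marker side s = 0.126 m; corners in marker frame (Z=0):
  M0 = (-0.0630, +0.0630, 0)
  M1 = (+0.0630, +0.0630, 0)
  M2 = (+0.0630, -0.0630, 0)
  M3 = (-0.0630, -0.0630, 0)
rvec = (0.6854, 0.0361, -0.0576), |rvec| = θ = 0.68876 rad = 39.463°
Rodrigues: sinθ=0.63558, 1−cosθ=0.22797; R = I + sinθ·[k]× + (1−cosθ)·[k]×²:
    [+0.99778 +0.06504 +0.01434]
    [-0.04126 +0.77266 -0.63348]
    [-0.05228 +0.63148 +0.77363]
t = (0.1922, 0.3528, 1.3280) m
M0: Pc = R·M0+t = (+0.13344, +0.40408, +1.37108); u = 793.8·(+0.13344)/1.37108 + 337.1 = 414.3551, v = 469.1·(+0.40408)/1.37108 + 222.0 = 360.2508
M1: Pc = R·M1+t = (+0.25916, +0.39888, +1.36449); u = 793.8·(+0.25916)/1.36449 + 337.1 = 487.8666, v = 469.1·(+0.39888)/1.36449 + 222.0 = 359.1309
M2: Pc = R·M2+t = (+0.25096, +0.30152, +1.28492); u = 793.8·(+0.25096)/1.28492 + 337.1 = 492.1396, v = 469.1·(+0.30152)/1.28492 + 222.0 = 332.0801
M3: Pc = R·M3+t = (+0.12524, +0.30672, +1.29151); u = 793.8·(+0.12524)/1.29151 + 337.1 = 414.0775, v = 469.1·(+0.30672)/1.29151 + 222.0 = 333.4070

c0=(414.36, 360.25) c1=(487.87, 359.13) c2=(492.14, 332.08) c3=(414.08, 333.41)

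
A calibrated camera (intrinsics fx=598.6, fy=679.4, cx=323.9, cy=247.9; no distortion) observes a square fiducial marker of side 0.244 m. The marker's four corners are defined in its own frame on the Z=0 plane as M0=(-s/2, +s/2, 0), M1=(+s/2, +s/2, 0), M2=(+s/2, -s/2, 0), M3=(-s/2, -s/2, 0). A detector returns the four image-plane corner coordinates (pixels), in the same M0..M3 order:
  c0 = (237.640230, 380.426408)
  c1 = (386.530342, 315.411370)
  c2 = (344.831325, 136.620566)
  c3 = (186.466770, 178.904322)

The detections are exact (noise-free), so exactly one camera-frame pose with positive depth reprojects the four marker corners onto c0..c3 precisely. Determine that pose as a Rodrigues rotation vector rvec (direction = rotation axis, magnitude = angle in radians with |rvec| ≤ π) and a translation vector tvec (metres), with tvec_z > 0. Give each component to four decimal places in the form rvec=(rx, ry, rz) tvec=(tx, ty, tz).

Intrinsics K: fx=598.6, fy=679.4, cx=323.9, cy=247.9
Marker side s = 0.244 m; corners in marker frame (Z=0):
  M0 = (-0.1220, +0.1220, 0)
  M1 = (+0.1220, +0.1220, 0)
  M2 = (+0.1220, -0.1220, 0)
  M3 = (-0.1220, -0.1220, 0)
Detected image corners:
  c0 = (237.640230, 380.426408) px
  c1 = (386.530342, 315.411370) px
  c2 = (344.831325, 136.620566) px
  c3 = (186.466770, 178.904322) px
Planar DLT: solve 8×8 A·h = b for H (H[2,2]=1):
  H  [+778.77288 +216.94672 +293.98649]
  H  [-89.67184 +800.77559 +252.26700]
  H  [+0.51713 +0.09644 +1.00000]
B = K⁻¹H; ‖b₁‖=1.188719, ‖b₂‖=1.188719; λ = 2/(‖b₁‖+‖b₂‖) = 0.841242, sign → tz>0 ⇒ λ=+0.841242
r₁ = λ·B[:,0] = (+0.85906,-0.26977,+0.43503); r₂ = λ·B[:,1] = (+0.26099,+0.96193,+0.08113)
r₃ = r₁×r₂ = (-0.44035,+0.04384,+0.89675); SVD([r₁ r₂ r₃]) → R = UVᵀ:
  R  [+0.85906 +0.26099 -0.44035]
  R  [-0.26977 +0.96193 +0.04384]
  R  [+0.43503 +0.08113 +0.89675]
t = (-0.04204, +0.00541, +0.84124) m
tr R = 2.717736; θ = arccos((tr R − 1)/2) = 0.537741 rad = 30.810°
axis k = ((R−Rᵀ)₃₂, (R−Rᵀ)₁₃, (R−Rᵀ)₂₁) / (2 sinθ) = (+0.036404, -0.854537, -0.518114)
rvec = θ·k = (+0.019576, -0.459519, -0.278611)

rvec=(0.0196, -0.4595, -0.2786) tvec=(-0.0420, 0.0054, 0.8412)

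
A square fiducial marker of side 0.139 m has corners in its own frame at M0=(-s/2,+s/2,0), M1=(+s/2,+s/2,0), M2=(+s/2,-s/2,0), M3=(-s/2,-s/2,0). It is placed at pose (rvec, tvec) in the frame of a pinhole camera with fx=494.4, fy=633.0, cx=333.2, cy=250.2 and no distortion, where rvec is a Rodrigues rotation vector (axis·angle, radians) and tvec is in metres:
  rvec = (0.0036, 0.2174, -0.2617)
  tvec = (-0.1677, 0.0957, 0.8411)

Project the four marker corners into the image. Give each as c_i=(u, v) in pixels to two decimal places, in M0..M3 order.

Intrinsics K: fx=494.4, fy=633.0, cx=333.2, cy=250.2
Marker side s = 0.139 m; corners in marker frame (Z=0):
  M0 = (-0.0695, +0.0695, 0)
  M1 = (+0.0695, +0.0695, 0)
  M2 = (+0.0695, -0.0695, 0)
  M3 = (-0.0695, -0.0695, 0)
rvec = (0.0036, 0.2174, -0.2617), |rvec| = θ = 0.34024 rad = 19.494°
Rodrigues: sinθ=0.33371, 1−cosθ=0.05733; R = I + sinθ·[k]× + (1−cosθ)·[k]×²:
    [+0.94268 +0.25707 +0.21276]
    [-0.25629 +0.96608 -0.03170]
    [-0.21370 -0.02464 +0.97659]
t = (-0.1677, 0.0957, 0.8411) m
M0: Pc = R·M0+t = (-0.21535, +0.18065, +0.85424); u = 494.4·(-0.21535)/0.85424 + 333.2 = 208.5638, v = 633.0·(+0.18065)/0.85424 + 250.2 = 384.0671
M1: Pc = R·M1+t = (-0.08432, +0.14503, +0.82454); u = 494.4·(-0.08432)/0.82454 + 333.2 = 282.6424, v = 633.0·(+0.14503)/0.82454 + 250.2 = 361.5404
M2: Pc = R·M2+t = (-0.12005, +0.01075, +0.82796); u = 494.4·(-0.12005)/0.82796 + 333.2 = 261.5147, v = 633.0·(+0.01075)/0.82796 + 250.2 = 258.4150
M3: Pc = R·M3+t = (-0.25108, +0.04637, +0.85766); u = 494.4·(-0.25108)/0.85766 + 333.2 = 188.4637, v = 633.0·(+0.04637)/0.85766 + 250.2 = 284.4233

c0=(208.56, 384.07) c1=(282.64, 361.54) c2=(261.51, 258.41) c3=(188.46, 284.42)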